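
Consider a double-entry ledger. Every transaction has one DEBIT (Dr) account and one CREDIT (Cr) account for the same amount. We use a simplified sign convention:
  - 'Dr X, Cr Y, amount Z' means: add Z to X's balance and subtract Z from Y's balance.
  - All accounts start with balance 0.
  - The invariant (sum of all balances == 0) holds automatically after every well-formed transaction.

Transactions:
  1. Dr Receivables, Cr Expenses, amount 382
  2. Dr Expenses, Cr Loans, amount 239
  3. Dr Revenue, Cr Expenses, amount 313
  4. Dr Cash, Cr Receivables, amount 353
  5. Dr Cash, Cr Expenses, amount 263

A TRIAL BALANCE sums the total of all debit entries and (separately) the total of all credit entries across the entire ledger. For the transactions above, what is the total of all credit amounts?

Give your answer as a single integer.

Txn 1: credit+=382
Txn 2: credit+=239
Txn 3: credit+=313
Txn 4: credit+=353
Txn 5: credit+=263
Total credits = 1550

Answer: 1550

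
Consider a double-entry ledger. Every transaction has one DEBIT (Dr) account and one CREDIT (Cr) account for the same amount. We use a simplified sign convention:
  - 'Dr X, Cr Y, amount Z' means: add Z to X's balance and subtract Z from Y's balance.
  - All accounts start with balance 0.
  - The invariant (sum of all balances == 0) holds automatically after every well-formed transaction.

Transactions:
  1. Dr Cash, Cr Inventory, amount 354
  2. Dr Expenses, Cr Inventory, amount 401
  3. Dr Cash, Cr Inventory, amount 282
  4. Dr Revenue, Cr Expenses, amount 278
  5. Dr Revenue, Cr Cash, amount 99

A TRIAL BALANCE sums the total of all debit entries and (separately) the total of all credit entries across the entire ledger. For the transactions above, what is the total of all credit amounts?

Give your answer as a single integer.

Txn 1: credit+=354
Txn 2: credit+=401
Txn 3: credit+=282
Txn 4: credit+=278
Txn 5: credit+=99
Total credits = 1414

Answer: 1414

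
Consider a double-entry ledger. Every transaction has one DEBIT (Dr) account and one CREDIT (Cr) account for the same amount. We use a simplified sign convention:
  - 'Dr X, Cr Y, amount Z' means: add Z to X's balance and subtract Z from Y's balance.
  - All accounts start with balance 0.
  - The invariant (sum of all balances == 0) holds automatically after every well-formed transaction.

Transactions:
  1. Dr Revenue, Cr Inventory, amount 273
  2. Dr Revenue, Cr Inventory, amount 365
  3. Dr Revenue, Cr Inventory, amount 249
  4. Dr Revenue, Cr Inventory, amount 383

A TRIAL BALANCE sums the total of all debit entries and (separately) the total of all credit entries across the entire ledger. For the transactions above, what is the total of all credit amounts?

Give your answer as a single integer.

Txn 1: credit+=273
Txn 2: credit+=365
Txn 3: credit+=249
Txn 4: credit+=383
Total credits = 1270

Answer: 1270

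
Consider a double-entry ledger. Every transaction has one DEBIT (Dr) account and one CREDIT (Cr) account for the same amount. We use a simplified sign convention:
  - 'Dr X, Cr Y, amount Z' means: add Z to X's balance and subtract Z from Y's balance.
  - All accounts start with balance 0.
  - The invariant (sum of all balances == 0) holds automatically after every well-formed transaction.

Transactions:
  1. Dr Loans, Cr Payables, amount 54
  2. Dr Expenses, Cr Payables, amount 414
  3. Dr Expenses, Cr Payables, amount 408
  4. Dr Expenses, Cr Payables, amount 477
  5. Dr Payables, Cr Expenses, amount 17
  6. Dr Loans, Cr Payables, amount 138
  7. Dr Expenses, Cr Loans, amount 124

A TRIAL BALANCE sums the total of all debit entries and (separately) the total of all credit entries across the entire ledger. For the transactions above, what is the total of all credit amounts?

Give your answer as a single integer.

Txn 1: credit+=54
Txn 2: credit+=414
Txn 3: credit+=408
Txn 4: credit+=477
Txn 5: credit+=17
Txn 6: credit+=138
Txn 7: credit+=124
Total credits = 1632

Answer: 1632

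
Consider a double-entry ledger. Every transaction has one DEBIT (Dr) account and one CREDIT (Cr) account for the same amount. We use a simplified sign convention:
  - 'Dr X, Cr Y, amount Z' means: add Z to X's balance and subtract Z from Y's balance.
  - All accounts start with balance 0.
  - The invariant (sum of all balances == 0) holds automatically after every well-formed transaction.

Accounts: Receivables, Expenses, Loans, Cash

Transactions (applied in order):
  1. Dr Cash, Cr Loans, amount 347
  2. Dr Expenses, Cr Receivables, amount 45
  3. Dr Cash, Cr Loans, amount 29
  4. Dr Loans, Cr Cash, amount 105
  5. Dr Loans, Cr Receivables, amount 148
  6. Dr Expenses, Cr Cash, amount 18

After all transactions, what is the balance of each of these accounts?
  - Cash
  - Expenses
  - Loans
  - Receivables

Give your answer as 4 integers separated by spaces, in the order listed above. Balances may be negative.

After txn 1 (Dr Cash, Cr Loans, amount 347): Cash=347 Loans=-347
After txn 2 (Dr Expenses, Cr Receivables, amount 45): Cash=347 Expenses=45 Loans=-347 Receivables=-45
After txn 3 (Dr Cash, Cr Loans, amount 29): Cash=376 Expenses=45 Loans=-376 Receivables=-45
After txn 4 (Dr Loans, Cr Cash, amount 105): Cash=271 Expenses=45 Loans=-271 Receivables=-45
After txn 5 (Dr Loans, Cr Receivables, amount 148): Cash=271 Expenses=45 Loans=-123 Receivables=-193
After txn 6 (Dr Expenses, Cr Cash, amount 18): Cash=253 Expenses=63 Loans=-123 Receivables=-193

Answer: 253 63 -123 -193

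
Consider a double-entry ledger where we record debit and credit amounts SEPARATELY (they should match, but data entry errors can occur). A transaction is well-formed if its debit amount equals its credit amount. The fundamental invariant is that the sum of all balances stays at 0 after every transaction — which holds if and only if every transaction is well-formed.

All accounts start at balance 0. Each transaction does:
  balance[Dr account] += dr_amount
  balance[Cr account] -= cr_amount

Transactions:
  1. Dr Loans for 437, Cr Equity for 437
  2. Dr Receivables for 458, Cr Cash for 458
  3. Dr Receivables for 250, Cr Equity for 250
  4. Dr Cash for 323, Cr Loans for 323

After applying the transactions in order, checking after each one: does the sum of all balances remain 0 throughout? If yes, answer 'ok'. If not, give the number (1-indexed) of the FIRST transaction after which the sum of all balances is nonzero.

Answer: ok

Derivation:
After txn 1: dr=437 cr=437 sum_balances=0
After txn 2: dr=458 cr=458 sum_balances=0
After txn 3: dr=250 cr=250 sum_balances=0
After txn 4: dr=323 cr=323 sum_balances=0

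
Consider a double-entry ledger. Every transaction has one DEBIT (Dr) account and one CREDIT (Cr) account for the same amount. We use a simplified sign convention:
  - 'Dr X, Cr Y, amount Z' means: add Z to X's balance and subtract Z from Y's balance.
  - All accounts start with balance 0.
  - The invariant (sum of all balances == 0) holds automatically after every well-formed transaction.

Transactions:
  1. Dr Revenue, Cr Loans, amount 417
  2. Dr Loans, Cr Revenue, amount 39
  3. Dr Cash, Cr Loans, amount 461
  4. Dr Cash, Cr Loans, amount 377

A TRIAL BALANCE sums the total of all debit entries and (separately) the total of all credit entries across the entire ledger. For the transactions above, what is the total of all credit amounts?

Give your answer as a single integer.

Txn 1: credit+=417
Txn 2: credit+=39
Txn 3: credit+=461
Txn 4: credit+=377
Total credits = 1294

Answer: 1294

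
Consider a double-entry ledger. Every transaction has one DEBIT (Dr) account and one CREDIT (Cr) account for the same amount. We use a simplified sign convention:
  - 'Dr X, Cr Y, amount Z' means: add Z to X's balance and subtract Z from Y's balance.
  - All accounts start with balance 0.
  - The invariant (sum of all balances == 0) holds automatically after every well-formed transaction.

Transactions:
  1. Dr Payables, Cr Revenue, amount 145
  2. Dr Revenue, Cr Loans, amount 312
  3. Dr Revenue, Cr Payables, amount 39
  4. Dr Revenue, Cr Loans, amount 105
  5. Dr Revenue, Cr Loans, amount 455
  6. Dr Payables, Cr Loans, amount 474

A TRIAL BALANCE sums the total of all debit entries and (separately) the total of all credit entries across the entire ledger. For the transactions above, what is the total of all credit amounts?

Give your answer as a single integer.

Txn 1: credit+=145
Txn 2: credit+=312
Txn 3: credit+=39
Txn 4: credit+=105
Txn 5: credit+=455
Txn 6: credit+=474
Total credits = 1530

Answer: 1530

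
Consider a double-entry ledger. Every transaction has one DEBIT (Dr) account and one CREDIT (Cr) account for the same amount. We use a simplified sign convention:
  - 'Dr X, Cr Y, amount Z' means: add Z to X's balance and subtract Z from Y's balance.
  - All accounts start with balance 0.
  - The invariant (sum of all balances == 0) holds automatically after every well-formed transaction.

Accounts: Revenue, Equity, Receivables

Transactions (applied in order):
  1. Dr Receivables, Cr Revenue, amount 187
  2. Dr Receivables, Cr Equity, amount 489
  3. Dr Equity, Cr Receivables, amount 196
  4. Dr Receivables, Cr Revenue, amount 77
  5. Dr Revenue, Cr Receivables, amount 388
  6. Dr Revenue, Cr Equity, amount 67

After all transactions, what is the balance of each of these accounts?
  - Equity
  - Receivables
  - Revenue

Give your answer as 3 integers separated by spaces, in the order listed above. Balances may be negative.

Answer: -360 169 191

Derivation:
After txn 1 (Dr Receivables, Cr Revenue, amount 187): Receivables=187 Revenue=-187
After txn 2 (Dr Receivables, Cr Equity, amount 489): Equity=-489 Receivables=676 Revenue=-187
After txn 3 (Dr Equity, Cr Receivables, amount 196): Equity=-293 Receivables=480 Revenue=-187
After txn 4 (Dr Receivables, Cr Revenue, amount 77): Equity=-293 Receivables=557 Revenue=-264
After txn 5 (Dr Revenue, Cr Receivables, amount 388): Equity=-293 Receivables=169 Revenue=124
After txn 6 (Dr Revenue, Cr Equity, amount 67): Equity=-360 Receivables=169 Revenue=191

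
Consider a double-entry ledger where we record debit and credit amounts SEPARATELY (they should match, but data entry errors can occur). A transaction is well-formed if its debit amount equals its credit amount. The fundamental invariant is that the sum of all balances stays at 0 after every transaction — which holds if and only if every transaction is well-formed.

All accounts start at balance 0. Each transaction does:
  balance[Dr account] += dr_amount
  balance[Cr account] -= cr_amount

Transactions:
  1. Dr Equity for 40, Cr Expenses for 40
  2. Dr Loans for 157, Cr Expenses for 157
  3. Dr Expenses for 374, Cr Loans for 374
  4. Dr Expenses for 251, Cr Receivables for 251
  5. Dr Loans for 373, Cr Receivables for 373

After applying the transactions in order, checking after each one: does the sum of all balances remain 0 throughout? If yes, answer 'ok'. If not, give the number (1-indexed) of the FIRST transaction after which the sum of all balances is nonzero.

Answer: ok

Derivation:
After txn 1: dr=40 cr=40 sum_balances=0
After txn 2: dr=157 cr=157 sum_balances=0
After txn 3: dr=374 cr=374 sum_balances=0
After txn 4: dr=251 cr=251 sum_balances=0
After txn 5: dr=373 cr=373 sum_balances=0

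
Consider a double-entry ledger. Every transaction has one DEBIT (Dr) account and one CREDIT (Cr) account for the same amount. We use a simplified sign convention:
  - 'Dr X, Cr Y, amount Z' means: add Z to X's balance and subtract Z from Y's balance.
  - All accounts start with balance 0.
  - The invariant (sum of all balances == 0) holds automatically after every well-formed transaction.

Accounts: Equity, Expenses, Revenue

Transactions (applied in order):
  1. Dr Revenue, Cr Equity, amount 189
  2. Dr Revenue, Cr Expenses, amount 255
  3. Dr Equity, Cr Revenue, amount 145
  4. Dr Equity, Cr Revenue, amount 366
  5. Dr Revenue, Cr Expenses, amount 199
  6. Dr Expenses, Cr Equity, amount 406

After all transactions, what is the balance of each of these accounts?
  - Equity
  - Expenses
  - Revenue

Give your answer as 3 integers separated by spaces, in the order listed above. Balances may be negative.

After txn 1 (Dr Revenue, Cr Equity, amount 189): Equity=-189 Revenue=189
After txn 2 (Dr Revenue, Cr Expenses, amount 255): Equity=-189 Expenses=-255 Revenue=444
After txn 3 (Dr Equity, Cr Revenue, amount 145): Equity=-44 Expenses=-255 Revenue=299
After txn 4 (Dr Equity, Cr Revenue, amount 366): Equity=322 Expenses=-255 Revenue=-67
After txn 5 (Dr Revenue, Cr Expenses, amount 199): Equity=322 Expenses=-454 Revenue=132
After txn 6 (Dr Expenses, Cr Equity, amount 406): Equity=-84 Expenses=-48 Revenue=132

Answer: -84 -48 132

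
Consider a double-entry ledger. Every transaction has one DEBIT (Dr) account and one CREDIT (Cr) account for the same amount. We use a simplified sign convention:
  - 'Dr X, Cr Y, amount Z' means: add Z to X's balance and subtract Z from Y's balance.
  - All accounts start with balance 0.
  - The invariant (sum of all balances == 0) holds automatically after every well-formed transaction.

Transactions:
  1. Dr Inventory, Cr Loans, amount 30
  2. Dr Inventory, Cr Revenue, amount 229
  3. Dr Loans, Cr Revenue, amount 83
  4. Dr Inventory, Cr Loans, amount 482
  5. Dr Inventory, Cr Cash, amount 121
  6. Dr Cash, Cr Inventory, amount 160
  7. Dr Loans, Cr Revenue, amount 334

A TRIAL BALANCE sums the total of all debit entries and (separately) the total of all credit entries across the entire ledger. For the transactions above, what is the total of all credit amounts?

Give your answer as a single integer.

Answer: 1439

Derivation:
Txn 1: credit+=30
Txn 2: credit+=229
Txn 3: credit+=83
Txn 4: credit+=482
Txn 5: credit+=121
Txn 6: credit+=160
Txn 7: credit+=334
Total credits = 1439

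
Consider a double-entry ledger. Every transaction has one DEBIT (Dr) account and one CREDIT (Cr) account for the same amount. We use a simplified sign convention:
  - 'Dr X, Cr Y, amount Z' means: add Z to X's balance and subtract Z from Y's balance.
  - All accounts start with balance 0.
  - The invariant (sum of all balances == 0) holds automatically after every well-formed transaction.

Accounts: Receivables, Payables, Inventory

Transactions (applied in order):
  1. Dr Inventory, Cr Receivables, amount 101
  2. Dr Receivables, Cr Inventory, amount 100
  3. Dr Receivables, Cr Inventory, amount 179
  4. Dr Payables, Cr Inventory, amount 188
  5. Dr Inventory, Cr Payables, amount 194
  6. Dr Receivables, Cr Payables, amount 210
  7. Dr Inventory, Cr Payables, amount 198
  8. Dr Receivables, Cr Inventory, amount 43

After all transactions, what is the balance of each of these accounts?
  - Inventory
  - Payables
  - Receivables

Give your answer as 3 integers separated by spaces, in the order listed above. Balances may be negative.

Answer: -17 -414 431

Derivation:
After txn 1 (Dr Inventory, Cr Receivables, amount 101): Inventory=101 Receivables=-101
After txn 2 (Dr Receivables, Cr Inventory, amount 100): Inventory=1 Receivables=-1
After txn 3 (Dr Receivables, Cr Inventory, amount 179): Inventory=-178 Receivables=178
After txn 4 (Dr Payables, Cr Inventory, amount 188): Inventory=-366 Payables=188 Receivables=178
After txn 5 (Dr Inventory, Cr Payables, amount 194): Inventory=-172 Payables=-6 Receivables=178
After txn 6 (Dr Receivables, Cr Payables, amount 210): Inventory=-172 Payables=-216 Receivables=388
After txn 7 (Dr Inventory, Cr Payables, amount 198): Inventory=26 Payables=-414 Receivables=388
After txn 8 (Dr Receivables, Cr Inventory, amount 43): Inventory=-17 Payables=-414 Receivables=431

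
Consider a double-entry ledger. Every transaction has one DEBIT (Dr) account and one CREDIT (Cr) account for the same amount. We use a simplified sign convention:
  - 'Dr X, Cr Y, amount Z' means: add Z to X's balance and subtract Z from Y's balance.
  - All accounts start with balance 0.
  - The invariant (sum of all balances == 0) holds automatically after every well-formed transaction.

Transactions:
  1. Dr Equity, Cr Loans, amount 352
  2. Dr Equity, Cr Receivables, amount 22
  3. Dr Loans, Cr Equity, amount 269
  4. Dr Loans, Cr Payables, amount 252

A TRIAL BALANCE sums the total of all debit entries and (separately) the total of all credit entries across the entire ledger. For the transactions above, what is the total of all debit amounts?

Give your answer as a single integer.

Txn 1: debit+=352
Txn 2: debit+=22
Txn 3: debit+=269
Txn 4: debit+=252
Total debits = 895

Answer: 895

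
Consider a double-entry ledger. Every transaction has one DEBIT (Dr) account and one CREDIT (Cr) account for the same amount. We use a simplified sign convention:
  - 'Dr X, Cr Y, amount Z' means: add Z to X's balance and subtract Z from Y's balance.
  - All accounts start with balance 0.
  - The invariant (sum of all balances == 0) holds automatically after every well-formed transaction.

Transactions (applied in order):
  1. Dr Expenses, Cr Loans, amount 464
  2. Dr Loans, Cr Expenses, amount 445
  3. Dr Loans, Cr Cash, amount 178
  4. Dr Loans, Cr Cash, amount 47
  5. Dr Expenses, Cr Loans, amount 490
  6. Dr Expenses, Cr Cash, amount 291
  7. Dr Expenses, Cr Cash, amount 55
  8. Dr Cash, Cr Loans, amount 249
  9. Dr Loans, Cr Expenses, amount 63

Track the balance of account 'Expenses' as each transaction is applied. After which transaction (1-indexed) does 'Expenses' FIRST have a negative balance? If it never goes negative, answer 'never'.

Answer: never

Derivation:
After txn 1: Expenses=464
After txn 2: Expenses=19
After txn 3: Expenses=19
After txn 4: Expenses=19
After txn 5: Expenses=509
After txn 6: Expenses=800
After txn 7: Expenses=855
After txn 8: Expenses=855
After txn 9: Expenses=792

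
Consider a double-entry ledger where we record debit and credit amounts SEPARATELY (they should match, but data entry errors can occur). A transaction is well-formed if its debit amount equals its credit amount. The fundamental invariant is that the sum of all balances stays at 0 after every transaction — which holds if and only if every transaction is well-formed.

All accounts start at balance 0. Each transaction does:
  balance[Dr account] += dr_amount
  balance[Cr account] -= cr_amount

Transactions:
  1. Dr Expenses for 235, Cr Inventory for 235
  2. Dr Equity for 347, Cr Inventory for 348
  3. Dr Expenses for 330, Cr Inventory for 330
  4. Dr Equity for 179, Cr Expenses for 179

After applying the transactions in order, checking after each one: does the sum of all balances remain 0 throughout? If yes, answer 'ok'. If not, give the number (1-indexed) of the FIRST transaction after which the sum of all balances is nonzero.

Answer: 2

Derivation:
After txn 1: dr=235 cr=235 sum_balances=0
After txn 2: dr=347 cr=348 sum_balances=-1
After txn 3: dr=330 cr=330 sum_balances=-1
After txn 4: dr=179 cr=179 sum_balances=-1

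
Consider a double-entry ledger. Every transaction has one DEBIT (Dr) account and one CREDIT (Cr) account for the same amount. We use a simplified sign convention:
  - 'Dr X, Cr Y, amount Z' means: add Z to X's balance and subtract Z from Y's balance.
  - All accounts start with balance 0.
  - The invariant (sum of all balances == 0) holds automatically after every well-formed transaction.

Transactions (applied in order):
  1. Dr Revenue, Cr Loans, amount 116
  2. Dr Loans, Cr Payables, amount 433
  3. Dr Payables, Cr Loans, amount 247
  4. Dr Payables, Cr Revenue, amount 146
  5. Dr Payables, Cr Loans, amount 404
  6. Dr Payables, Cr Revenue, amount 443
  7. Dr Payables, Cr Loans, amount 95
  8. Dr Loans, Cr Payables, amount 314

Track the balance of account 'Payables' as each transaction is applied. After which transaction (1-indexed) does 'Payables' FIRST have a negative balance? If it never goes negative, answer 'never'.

After txn 1: Payables=0
After txn 2: Payables=-433

Answer: 2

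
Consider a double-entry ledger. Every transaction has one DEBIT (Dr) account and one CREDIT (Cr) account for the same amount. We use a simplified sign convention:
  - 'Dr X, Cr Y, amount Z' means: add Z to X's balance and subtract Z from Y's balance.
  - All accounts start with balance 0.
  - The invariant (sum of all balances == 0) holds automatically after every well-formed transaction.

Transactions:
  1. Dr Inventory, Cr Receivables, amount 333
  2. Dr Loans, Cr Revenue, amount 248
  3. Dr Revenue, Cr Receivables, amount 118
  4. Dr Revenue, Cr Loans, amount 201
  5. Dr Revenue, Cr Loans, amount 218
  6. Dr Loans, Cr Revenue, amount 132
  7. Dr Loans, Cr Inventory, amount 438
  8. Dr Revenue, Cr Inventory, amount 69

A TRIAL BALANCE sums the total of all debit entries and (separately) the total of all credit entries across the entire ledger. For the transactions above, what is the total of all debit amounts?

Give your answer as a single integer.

Answer: 1757

Derivation:
Txn 1: debit+=333
Txn 2: debit+=248
Txn 3: debit+=118
Txn 4: debit+=201
Txn 5: debit+=218
Txn 6: debit+=132
Txn 7: debit+=438
Txn 8: debit+=69
Total debits = 1757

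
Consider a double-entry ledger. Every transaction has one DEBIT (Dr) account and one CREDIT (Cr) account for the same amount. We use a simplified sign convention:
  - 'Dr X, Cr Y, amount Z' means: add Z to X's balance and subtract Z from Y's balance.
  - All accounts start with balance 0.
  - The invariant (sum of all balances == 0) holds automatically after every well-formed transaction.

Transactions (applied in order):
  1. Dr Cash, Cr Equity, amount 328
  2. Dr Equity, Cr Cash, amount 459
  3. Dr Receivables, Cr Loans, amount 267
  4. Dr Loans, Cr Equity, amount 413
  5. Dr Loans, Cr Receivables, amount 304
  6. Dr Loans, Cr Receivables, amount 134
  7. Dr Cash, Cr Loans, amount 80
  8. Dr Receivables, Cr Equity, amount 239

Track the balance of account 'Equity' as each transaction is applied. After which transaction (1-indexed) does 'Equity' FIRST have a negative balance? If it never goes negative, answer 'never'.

After txn 1: Equity=-328

Answer: 1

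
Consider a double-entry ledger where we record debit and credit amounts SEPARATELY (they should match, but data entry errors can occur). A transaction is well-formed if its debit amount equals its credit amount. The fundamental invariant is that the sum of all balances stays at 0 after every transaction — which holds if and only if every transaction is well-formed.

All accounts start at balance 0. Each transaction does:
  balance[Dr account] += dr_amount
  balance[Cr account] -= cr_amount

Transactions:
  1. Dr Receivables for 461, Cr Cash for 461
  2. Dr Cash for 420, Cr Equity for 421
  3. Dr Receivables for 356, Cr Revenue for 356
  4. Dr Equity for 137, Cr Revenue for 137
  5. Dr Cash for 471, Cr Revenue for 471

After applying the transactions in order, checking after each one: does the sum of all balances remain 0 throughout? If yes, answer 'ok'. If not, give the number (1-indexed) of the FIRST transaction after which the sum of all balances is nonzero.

Answer: 2

Derivation:
After txn 1: dr=461 cr=461 sum_balances=0
After txn 2: dr=420 cr=421 sum_balances=-1
After txn 3: dr=356 cr=356 sum_balances=-1
After txn 4: dr=137 cr=137 sum_balances=-1
After txn 5: dr=471 cr=471 sum_balances=-1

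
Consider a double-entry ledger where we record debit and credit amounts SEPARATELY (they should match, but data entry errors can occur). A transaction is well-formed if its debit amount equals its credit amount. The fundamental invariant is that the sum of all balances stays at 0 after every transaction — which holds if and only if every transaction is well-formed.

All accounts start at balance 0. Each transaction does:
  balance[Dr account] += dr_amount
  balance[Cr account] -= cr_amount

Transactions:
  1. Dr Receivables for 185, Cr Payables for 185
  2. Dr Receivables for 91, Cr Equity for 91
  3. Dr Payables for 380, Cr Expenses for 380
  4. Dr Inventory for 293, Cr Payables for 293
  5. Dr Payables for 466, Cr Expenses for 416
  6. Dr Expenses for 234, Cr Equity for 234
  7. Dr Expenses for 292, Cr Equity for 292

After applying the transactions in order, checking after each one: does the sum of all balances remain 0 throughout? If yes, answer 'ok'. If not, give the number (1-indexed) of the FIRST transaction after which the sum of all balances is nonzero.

After txn 1: dr=185 cr=185 sum_balances=0
After txn 2: dr=91 cr=91 sum_balances=0
After txn 3: dr=380 cr=380 sum_balances=0
After txn 4: dr=293 cr=293 sum_balances=0
After txn 5: dr=466 cr=416 sum_balances=50
After txn 6: dr=234 cr=234 sum_balances=50
After txn 7: dr=292 cr=292 sum_balances=50

Answer: 5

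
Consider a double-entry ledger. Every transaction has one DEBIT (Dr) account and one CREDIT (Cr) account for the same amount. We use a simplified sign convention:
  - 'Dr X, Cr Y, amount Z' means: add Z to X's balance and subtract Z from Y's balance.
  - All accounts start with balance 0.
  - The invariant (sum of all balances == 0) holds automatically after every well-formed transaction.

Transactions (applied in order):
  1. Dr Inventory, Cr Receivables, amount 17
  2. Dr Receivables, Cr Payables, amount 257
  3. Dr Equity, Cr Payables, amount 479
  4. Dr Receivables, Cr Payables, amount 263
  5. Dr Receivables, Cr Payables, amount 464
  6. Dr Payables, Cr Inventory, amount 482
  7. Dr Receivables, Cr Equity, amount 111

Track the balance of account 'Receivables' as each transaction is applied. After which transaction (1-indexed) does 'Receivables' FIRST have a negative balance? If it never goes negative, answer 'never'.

Answer: 1

Derivation:
After txn 1: Receivables=-17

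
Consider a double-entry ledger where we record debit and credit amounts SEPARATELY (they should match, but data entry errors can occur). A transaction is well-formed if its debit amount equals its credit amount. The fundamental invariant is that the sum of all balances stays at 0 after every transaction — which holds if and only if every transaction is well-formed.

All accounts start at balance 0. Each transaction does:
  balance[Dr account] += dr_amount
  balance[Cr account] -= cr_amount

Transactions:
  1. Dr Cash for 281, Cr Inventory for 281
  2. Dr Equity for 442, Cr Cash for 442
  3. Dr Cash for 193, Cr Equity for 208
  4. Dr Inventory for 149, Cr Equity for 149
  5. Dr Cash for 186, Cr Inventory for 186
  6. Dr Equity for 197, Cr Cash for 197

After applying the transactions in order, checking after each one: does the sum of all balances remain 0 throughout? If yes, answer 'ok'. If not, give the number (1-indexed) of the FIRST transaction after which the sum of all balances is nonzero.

Answer: 3

Derivation:
After txn 1: dr=281 cr=281 sum_balances=0
After txn 2: dr=442 cr=442 sum_balances=0
After txn 3: dr=193 cr=208 sum_balances=-15
After txn 4: dr=149 cr=149 sum_balances=-15
After txn 5: dr=186 cr=186 sum_balances=-15
After txn 6: dr=197 cr=197 sum_balances=-15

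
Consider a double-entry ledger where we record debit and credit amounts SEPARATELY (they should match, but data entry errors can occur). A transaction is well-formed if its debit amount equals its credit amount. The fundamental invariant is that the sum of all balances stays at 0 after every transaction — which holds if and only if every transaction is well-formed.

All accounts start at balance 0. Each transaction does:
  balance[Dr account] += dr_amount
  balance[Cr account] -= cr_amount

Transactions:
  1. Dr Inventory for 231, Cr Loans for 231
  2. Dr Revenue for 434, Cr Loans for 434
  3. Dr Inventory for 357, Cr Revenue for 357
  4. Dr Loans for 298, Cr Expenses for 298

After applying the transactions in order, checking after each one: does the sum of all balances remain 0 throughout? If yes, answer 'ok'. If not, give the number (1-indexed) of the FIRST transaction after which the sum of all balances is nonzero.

Answer: ok

Derivation:
After txn 1: dr=231 cr=231 sum_balances=0
After txn 2: dr=434 cr=434 sum_balances=0
After txn 3: dr=357 cr=357 sum_balances=0
After txn 4: dr=298 cr=298 sum_balances=0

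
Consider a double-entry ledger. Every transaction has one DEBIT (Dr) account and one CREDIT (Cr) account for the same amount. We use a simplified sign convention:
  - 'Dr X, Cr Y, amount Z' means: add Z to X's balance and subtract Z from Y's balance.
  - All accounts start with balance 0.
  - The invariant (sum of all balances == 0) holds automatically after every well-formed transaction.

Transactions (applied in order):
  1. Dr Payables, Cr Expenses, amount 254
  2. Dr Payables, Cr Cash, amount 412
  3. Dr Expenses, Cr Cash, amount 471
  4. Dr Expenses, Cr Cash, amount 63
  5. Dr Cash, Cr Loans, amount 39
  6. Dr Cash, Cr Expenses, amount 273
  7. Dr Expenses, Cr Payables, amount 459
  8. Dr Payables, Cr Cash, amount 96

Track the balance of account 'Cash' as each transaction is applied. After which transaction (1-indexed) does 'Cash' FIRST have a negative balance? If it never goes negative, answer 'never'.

After txn 1: Cash=0
After txn 2: Cash=-412

Answer: 2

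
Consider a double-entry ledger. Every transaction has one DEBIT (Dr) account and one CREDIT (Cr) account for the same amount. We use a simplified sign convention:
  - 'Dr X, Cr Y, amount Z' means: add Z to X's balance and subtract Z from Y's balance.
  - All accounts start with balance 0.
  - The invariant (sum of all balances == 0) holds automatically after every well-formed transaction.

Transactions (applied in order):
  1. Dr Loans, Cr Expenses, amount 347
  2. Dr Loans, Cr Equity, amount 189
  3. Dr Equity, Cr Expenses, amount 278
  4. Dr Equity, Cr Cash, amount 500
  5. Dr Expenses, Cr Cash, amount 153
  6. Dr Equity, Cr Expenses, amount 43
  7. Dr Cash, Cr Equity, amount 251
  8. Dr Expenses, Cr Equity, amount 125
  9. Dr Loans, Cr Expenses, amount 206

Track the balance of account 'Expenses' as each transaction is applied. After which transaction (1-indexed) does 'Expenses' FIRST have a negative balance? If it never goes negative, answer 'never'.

After txn 1: Expenses=-347

Answer: 1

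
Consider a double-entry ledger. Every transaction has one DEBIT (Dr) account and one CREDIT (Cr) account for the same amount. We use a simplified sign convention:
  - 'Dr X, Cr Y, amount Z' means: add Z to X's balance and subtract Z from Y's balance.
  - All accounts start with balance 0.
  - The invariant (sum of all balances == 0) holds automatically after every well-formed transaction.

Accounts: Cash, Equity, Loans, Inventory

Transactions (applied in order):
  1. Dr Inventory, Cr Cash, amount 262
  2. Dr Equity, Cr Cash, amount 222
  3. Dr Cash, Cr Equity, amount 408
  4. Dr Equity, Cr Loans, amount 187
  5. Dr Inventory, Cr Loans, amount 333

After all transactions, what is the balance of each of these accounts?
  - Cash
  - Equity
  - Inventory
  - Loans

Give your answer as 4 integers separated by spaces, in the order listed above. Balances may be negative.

Answer: -76 1 595 -520

Derivation:
After txn 1 (Dr Inventory, Cr Cash, amount 262): Cash=-262 Inventory=262
After txn 2 (Dr Equity, Cr Cash, amount 222): Cash=-484 Equity=222 Inventory=262
After txn 3 (Dr Cash, Cr Equity, amount 408): Cash=-76 Equity=-186 Inventory=262
After txn 4 (Dr Equity, Cr Loans, amount 187): Cash=-76 Equity=1 Inventory=262 Loans=-187
After txn 5 (Dr Inventory, Cr Loans, amount 333): Cash=-76 Equity=1 Inventory=595 Loans=-520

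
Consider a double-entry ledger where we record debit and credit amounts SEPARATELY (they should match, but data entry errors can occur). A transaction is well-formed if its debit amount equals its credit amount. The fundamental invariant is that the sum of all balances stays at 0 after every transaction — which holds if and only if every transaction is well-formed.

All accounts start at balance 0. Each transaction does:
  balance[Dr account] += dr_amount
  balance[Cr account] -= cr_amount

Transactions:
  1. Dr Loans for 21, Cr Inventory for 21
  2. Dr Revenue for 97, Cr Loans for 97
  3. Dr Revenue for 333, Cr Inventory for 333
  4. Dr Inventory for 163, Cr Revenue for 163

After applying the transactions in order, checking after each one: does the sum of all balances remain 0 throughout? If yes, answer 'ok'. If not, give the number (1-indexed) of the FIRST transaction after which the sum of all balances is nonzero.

Answer: ok

Derivation:
After txn 1: dr=21 cr=21 sum_balances=0
After txn 2: dr=97 cr=97 sum_balances=0
After txn 3: dr=333 cr=333 sum_balances=0
After txn 4: dr=163 cr=163 sum_balances=0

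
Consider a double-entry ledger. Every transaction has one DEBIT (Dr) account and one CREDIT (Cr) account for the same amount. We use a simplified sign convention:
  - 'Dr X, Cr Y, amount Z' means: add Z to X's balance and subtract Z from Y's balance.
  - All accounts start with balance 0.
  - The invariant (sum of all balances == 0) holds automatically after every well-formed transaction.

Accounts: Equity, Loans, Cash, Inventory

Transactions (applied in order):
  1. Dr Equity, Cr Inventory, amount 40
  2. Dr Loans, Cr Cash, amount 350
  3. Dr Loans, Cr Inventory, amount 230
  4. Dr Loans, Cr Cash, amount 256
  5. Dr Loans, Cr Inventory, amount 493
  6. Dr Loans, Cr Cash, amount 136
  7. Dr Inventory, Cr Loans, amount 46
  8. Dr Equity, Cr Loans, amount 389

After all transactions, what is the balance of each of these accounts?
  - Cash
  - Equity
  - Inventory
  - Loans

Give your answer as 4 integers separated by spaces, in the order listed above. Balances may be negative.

After txn 1 (Dr Equity, Cr Inventory, amount 40): Equity=40 Inventory=-40
After txn 2 (Dr Loans, Cr Cash, amount 350): Cash=-350 Equity=40 Inventory=-40 Loans=350
After txn 3 (Dr Loans, Cr Inventory, amount 230): Cash=-350 Equity=40 Inventory=-270 Loans=580
After txn 4 (Dr Loans, Cr Cash, amount 256): Cash=-606 Equity=40 Inventory=-270 Loans=836
After txn 5 (Dr Loans, Cr Inventory, amount 493): Cash=-606 Equity=40 Inventory=-763 Loans=1329
After txn 6 (Dr Loans, Cr Cash, amount 136): Cash=-742 Equity=40 Inventory=-763 Loans=1465
After txn 7 (Dr Inventory, Cr Loans, amount 46): Cash=-742 Equity=40 Inventory=-717 Loans=1419
After txn 8 (Dr Equity, Cr Loans, amount 389): Cash=-742 Equity=429 Inventory=-717 Loans=1030

Answer: -742 429 -717 1030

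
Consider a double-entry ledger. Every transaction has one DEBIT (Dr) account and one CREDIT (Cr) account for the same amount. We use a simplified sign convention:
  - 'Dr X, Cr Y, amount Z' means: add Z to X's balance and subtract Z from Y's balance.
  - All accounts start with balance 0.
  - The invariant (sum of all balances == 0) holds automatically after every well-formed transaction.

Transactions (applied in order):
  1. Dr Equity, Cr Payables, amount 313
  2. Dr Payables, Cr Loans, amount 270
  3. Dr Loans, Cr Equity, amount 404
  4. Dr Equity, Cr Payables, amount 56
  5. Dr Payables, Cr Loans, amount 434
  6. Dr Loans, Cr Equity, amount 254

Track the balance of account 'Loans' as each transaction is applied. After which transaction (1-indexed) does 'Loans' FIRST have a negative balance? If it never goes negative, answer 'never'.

After txn 1: Loans=0
After txn 2: Loans=-270

Answer: 2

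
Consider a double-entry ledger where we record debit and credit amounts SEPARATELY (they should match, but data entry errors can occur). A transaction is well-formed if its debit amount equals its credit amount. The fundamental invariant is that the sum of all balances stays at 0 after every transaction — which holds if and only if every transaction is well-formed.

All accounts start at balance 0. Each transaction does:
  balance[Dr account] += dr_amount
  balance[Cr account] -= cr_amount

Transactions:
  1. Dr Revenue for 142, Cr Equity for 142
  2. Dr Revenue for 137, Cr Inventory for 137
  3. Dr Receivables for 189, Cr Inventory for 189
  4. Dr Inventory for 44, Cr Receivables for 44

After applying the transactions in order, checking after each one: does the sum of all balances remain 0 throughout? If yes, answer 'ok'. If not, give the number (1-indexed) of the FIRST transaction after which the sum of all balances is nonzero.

Answer: ok

Derivation:
After txn 1: dr=142 cr=142 sum_balances=0
After txn 2: dr=137 cr=137 sum_balances=0
After txn 3: dr=189 cr=189 sum_balances=0
After txn 4: dr=44 cr=44 sum_balances=0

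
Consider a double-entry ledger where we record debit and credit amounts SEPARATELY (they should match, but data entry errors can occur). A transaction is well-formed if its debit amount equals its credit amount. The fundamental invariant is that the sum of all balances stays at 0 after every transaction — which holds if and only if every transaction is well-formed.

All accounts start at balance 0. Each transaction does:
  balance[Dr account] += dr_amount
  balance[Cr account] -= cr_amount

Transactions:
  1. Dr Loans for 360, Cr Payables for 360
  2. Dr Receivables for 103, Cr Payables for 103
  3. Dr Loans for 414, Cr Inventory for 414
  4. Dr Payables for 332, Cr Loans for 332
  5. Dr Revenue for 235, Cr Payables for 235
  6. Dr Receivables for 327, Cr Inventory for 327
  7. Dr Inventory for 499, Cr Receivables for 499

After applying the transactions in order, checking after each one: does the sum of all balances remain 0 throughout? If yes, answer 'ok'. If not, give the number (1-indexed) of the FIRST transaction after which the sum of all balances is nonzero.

Answer: ok

Derivation:
After txn 1: dr=360 cr=360 sum_balances=0
After txn 2: dr=103 cr=103 sum_balances=0
After txn 3: dr=414 cr=414 sum_balances=0
After txn 4: dr=332 cr=332 sum_balances=0
After txn 5: dr=235 cr=235 sum_balances=0
After txn 6: dr=327 cr=327 sum_balances=0
After txn 7: dr=499 cr=499 sum_balances=0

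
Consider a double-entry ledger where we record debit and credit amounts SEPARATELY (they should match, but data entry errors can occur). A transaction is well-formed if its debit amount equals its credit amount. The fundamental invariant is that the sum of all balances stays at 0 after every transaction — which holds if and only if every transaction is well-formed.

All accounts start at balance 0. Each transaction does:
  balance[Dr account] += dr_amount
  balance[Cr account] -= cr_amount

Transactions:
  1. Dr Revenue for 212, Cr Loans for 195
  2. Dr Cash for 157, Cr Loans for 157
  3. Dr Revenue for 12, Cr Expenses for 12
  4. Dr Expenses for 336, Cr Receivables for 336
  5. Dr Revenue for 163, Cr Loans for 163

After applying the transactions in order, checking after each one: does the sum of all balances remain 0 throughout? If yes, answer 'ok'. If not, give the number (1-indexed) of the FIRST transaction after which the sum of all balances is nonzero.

After txn 1: dr=212 cr=195 sum_balances=17
After txn 2: dr=157 cr=157 sum_balances=17
After txn 3: dr=12 cr=12 sum_balances=17
After txn 4: dr=336 cr=336 sum_balances=17
After txn 5: dr=163 cr=163 sum_balances=17

Answer: 1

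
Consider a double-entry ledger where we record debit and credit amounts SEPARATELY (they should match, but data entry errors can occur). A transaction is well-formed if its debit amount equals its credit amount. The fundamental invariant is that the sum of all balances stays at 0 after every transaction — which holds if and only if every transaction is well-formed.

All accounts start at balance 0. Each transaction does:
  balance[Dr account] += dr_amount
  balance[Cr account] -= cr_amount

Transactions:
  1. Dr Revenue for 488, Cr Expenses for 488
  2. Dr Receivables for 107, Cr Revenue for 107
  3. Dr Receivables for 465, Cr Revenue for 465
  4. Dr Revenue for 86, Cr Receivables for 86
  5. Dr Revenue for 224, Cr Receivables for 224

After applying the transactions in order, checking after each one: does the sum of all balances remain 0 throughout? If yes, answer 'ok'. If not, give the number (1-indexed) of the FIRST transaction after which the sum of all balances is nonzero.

After txn 1: dr=488 cr=488 sum_balances=0
After txn 2: dr=107 cr=107 sum_balances=0
After txn 3: dr=465 cr=465 sum_balances=0
After txn 4: dr=86 cr=86 sum_balances=0
After txn 5: dr=224 cr=224 sum_balances=0

Answer: ok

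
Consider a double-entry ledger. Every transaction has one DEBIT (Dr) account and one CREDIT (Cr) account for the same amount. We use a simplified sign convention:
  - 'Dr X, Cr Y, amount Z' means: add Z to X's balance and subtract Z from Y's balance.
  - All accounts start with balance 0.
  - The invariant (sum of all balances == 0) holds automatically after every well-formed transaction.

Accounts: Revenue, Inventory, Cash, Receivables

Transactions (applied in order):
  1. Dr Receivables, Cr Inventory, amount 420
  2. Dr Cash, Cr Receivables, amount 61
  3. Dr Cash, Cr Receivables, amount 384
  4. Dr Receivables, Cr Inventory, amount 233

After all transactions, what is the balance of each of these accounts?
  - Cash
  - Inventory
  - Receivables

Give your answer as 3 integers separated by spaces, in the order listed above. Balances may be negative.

After txn 1 (Dr Receivables, Cr Inventory, amount 420): Inventory=-420 Receivables=420
After txn 2 (Dr Cash, Cr Receivables, amount 61): Cash=61 Inventory=-420 Receivables=359
After txn 3 (Dr Cash, Cr Receivables, amount 384): Cash=445 Inventory=-420 Receivables=-25
After txn 4 (Dr Receivables, Cr Inventory, amount 233): Cash=445 Inventory=-653 Receivables=208

Answer: 445 -653 208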